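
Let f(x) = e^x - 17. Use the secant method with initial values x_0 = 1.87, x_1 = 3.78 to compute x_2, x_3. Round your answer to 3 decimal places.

2.408, 2.655

f(1.87) = -10.51170, f(3.78) = 26.81604
x_2 = 3.78000 − 26.81604·(3.78000 − 1.87000) / (26.81604 − (-10.51170)) = 3.78000 − (51.21864)/(37.32775) = 2.40787
f(2.40787) = -5.88976
x_3 = 2.40787 − (-5.88976)·(2.40787 − 3.78000) / (-5.88976 − 26.81604) = 2.40787 − (8.08154)/(-32.70581) = 2.65496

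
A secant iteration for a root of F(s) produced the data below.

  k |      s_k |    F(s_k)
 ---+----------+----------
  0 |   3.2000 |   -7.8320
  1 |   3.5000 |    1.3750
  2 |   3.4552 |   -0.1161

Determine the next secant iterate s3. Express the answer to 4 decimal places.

3.4587

s3 = 3.4552 − (-0.1161)·(3.4552 − 3.5000) / (-0.1161 − 1.3750)
   = 3.4552 − (0.005201)/(-1.491100) = 3.458688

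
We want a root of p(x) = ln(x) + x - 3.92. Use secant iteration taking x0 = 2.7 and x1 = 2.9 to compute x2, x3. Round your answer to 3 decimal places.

p(2.7) = -0.22675, p(2.9) = 0.04471
x2 = 2.90000 − 0.04471·(2.90000 − 2.70000) / (0.04471 − (-0.22675)) = 2.90000 − (0.00894)/(0.27146) = 2.86706
p(2.86706) = 0.00035
x3 = 2.86706 − 0.00035·(2.86706 − 2.90000) / (0.00035 − 0.04471) = 2.86706 − (-0.00001)/(-0.04437) = 2.86680

2.867, 2.867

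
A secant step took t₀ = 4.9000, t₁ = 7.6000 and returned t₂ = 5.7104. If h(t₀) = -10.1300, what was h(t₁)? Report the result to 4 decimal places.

The secant line through (4.9000, -10.1300) and (7.6000, h(t₁)) crosses zero at t₂ = 5.7104.
So (4.9000, -10.1300), (7.6000, h(t₁)), (5.7104, 0) are collinear:
h(t₁) = -10.1300 · (7.6000 − 5.7104) / (4.9000 − 5.7104) = -10.1300 · (1.889600)/(-0.810400) = 23.620000

23.6200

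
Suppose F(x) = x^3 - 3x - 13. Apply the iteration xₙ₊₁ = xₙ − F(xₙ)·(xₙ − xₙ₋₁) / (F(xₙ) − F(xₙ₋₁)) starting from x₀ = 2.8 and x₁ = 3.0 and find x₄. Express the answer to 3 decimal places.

F(2.8) = 0.55200, F(3.0) = 5.00000
x₂ = 3.00000 − 5.00000·(3.00000 − 2.80000) / (5.00000 − 0.55200) = 3.00000 − (1.00000)/(4.44800) = 2.77518
F(2.77518) = 0.04785
x₃ = 2.77518 − 0.04785·(2.77518 − 3.00000) / (0.04785 − 5.00000) = 2.77518 − (-0.01076)/(-4.95215) = 2.77301
F(2.77301) = 0.00422
x₄ = 2.77301 − 0.00422·(2.77301 − 2.77518) / (0.00422 − 0.04785) = 2.77301 − (-0.00001)/(-0.04363) = 2.77280

2.773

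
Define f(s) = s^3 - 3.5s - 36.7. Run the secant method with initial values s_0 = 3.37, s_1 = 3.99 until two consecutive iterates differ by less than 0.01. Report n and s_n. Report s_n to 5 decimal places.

n = 4, s_n = 3.67311

f(3.37) = -10.2222470, f(3.99) = 12.8561990
s_2 = 3.9900000 − 12.8561990·(0.6200000)/(23.0784460) = 3.6446196;  |Δ| = 0.3453804
f(3.6446196) = -1.0437686
s_3 = 3.6446196 − (-1.0437686)·(-0.3453804)/(-13.8999676) = 3.6705547;  |Δ| = 0.0259351
f(3.6705547) = -0.0936617
s_4 = 3.6705547 − (-0.0936617)·(0.0259351)/(0.9501070) = 3.6731114;  |Δ| = 0.0025567
|s_4 − s_3| = 0.0025567 < 0.01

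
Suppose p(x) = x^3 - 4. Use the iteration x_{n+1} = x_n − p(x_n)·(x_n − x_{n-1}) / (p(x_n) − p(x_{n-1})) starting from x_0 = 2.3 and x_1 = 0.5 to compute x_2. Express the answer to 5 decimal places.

1.07922

p(2.3) = 8.1670000, p(0.5) = -3.8750000
x_2 = 0.5000000 − (-3.8750000)·(0.5000000 − 2.3000000) / (-3.8750000 − 8.1670000) = 0.5000000 − (6.9750000)/(-12.0420000) = 1.0792227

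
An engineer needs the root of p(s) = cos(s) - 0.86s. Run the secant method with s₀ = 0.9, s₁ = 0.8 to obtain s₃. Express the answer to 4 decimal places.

p(0.9) = -0.152390, p(0.8) = 0.008707
s₂ = 0.800000 − 0.008707·(0.800000 − 0.900000) / (0.008707 − (-0.152390)) = 0.800000 − (-0.000871)/(0.161097) = 0.805405
p(0.805405) = 0.000172
s₃ = 0.805405 − 0.000172·(0.805405 − 0.800000) / (0.000172 − 0.008707) = 0.805405 − (0.000001)/(-0.008535) = 0.805513

0.8055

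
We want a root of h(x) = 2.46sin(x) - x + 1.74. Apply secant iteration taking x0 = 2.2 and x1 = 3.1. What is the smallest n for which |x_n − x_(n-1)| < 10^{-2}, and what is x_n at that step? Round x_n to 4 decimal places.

n = 4, x_n = 2.7282

h(2.2) = 1.528901, h(3.1) = -1.257712
x2 = 3.100000 − (-1.257712)·(0.900000)/(-2.786613) = 2.693793;  |Δ| = 0.406207
h(2.693793) = 0.111344
x3 = 2.693793 − 0.111344·(-0.406207)/(1.369056) = 2.726830;  |Δ| = 0.033036
h(2.726830) = 0.004483
x4 = 2.726830 − 0.004483·(0.033036)/(-0.106861) = 2.728216;  |Δ| = 0.001386
|x4 − x3| = 0.001386 < 10^{-2}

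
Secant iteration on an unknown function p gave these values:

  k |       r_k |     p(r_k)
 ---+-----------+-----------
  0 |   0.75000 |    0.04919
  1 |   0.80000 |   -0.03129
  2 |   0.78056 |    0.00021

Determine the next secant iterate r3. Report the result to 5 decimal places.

0.78069

r3 = 0.78056 − 0.00021·(0.78056 − 0.80000) / (0.00021 − (-0.03129))
   = 0.78056 − (-0.0000041)/(0.0315000) = 0.7806896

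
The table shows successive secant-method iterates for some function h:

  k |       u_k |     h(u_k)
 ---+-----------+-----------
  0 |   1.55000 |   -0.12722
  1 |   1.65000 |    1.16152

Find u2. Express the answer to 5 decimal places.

1.55987

u2 = 1.65000 − 1.16152·(1.65000 − 1.55000) / (1.16152 − (-0.12722))
   = 1.65000 − (0.1161520)/(1.2887400) = 1.5598717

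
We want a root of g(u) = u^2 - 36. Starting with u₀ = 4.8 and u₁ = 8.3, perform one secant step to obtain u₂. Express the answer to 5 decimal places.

g(4.8) = -12.9600000, g(8.3) = 32.8900000
u₂ = 8.3000000 − 32.8900000·(8.3000000 − 4.8000000) / (32.8900000 − (-12.9600000)) = 8.3000000 − (115.1150000)/(45.8500000) = 5.7893130

5.78931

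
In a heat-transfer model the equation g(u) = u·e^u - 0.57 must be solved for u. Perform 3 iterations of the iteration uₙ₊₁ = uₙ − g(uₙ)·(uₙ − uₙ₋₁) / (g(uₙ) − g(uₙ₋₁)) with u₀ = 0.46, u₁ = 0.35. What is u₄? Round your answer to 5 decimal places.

g(0.46) = 0.1586740, g(0.35) = -0.0733264
u₂ = 0.3500000 − (-0.0733264)·(0.3500000 − 0.4600000) / (-0.0733264 − 0.1586740) = 0.3500000 − (0.0080659)/(-0.2320004) = 0.3847667
g(0.3847667) = -0.0046732
u₃ = 0.3847667 − (-0.0046732)·(0.3847667 − 0.3500000) / (-0.0046732 − (-0.0733264)) = 0.3847667 − (-0.0001625)/(0.0686532) = 0.3871333
g(0.3871333) = 0.0001516
u₄ = 0.3871333 − 0.0001516·(0.3871333 − 0.3847667) / (0.0001516 − (-0.0046732)) = 0.3871333 − (0.0000004)/(0.0048248) = 0.3870589

0.38706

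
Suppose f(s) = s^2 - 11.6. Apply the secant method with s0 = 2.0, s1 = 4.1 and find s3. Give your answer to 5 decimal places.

3.39076

f(2.0) = -7.6000000, f(4.1) = 5.2100000
s2 = 4.1000000 − 5.2100000·(4.1000000 − 2.0000000) / (5.2100000 − (-7.6000000)) = 4.1000000 − (10.9410000)/(12.8100000) = 3.2459016
f(3.2459016) = -1.0641225
s3 = 3.2459016 − (-1.0641225)·(3.2459016 − 4.1000000) / (-1.0641225 − 5.2100000) = 3.2459016 − (0.9088653)/(-6.2741225) = 3.3907610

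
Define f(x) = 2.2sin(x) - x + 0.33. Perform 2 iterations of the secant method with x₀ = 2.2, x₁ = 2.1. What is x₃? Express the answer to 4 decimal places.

f(2.2) = -0.091308, f(2.1) = 0.129061
x₂ = 2.100000 − 0.129061·(2.100000 − 2.200000) / (0.129061 − (-0.091308)) = 2.100000 − (-0.012906)/(0.220369) = 2.158566
f(2.158566) = 0.002229
x₃ = 2.158566 − 0.002229·(2.158566 − 2.100000) / (0.002229 − 0.129061) = 2.158566 − (0.000131)/(-0.126831) = 2.159595

2.1596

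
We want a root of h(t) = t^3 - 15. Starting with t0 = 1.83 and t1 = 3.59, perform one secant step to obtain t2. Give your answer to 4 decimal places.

2.2190

h(1.83) = -8.871513, h(3.59) = 31.268279
t2 = 3.590000 − 31.268279·(3.590000 − 1.830000) / (31.268279 − (-8.871513)) = 3.590000 − (55.032171)/(40.139792) = 2.218987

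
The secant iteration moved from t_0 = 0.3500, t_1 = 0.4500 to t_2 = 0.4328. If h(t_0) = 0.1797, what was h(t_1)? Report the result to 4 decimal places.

-0.0373

The secant line through (0.3500, 0.1797) and (0.4500, h(t_1)) crosses zero at t_2 = 0.4328.
So (0.3500, 0.1797), (0.4500, h(t_1)), (0.4328, 0) are collinear:
h(t_1) = 0.1797 · (0.4500 − 0.4328) / (0.3500 − 0.4328) = 0.1797 · (0.017200)/(-0.082800) = -0.037329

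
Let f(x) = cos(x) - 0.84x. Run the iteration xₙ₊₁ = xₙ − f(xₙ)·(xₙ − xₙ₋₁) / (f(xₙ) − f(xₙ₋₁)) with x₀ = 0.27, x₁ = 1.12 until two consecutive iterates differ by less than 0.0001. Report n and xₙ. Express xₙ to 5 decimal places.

n = 5, xₙ = 0.81581

f(0.27) = 0.7369709, f(1.12) = -0.5051176
x₂ = 1.1200000 − (-0.5051176)·(0.8500000)/(-1.2420885) = 0.7743322;  |Δ| = 0.3456678
f(0.7743322) = 0.0644490
x₃ = 0.7743322 − 0.0644490·(-0.3456678)/(0.5695666) = 0.8134461;  |Δ| = 0.0391139
f(0.8134461) = 0.0037036
x₄ = 0.8134461 − 0.0037036·(0.0391139)/(-0.0607454) = 0.8158309;  |Δ| = 0.0023848
f(0.8158309) = -0.0000344
x₅ = 0.8158309 − (-0.0000344)·(0.0023848)/(-0.0037381) = 0.8158089;  |Δ| = 0.0000220
|x₅ − x₄| = 0.0000220 < 0.0001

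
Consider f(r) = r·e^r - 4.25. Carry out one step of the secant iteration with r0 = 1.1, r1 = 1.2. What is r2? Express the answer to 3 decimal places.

f(1.1) = -0.94542, f(1.2) = -0.26586
r2 = 1.20000 − (-0.26586)·(1.20000 − 1.10000) / (-0.26586 − (-0.94542)) = 1.20000 − (-0.02659)/(0.67956) = 1.23912

1.239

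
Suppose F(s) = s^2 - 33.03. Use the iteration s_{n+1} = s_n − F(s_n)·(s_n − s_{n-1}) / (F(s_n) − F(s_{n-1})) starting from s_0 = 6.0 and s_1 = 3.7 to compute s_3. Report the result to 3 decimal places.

5.759

F(6.0) = 2.97000, F(3.7) = -19.34000
s_2 = 3.70000 − (-19.34000)·(3.70000 − 6.00000) / (-19.34000 − 2.97000) = 3.70000 − (44.48200)/(-22.31000) = 5.69381
F(5.69381) = -0.61048
s_3 = 5.69381 − (-0.61048)·(5.69381 − 3.70000) / (-0.61048 − (-19.34000)) = 5.69381 − (-1.21718)/(18.72952) = 5.75880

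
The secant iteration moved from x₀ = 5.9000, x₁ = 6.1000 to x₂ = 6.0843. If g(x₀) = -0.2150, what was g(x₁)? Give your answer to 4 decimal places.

0.0183

The secant line through (5.9000, -0.2150) and (6.1000, g(x₁)) crosses zero at x₂ = 6.0843.
So (5.9000, -0.2150), (6.1000, g(x₁)), (6.0843, 0) are collinear:
g(x₁) = -0.2150 · (6.1000 − 6.0843) / (5.9000 − 6.0843) = -0.2150 · (0.015700)/(-0.184300) = 0.018315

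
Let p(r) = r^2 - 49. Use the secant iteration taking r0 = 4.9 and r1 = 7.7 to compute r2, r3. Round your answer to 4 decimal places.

p(4.9) = -24.990000, p(7.7) = 10.290000
r2 = 7.700000 − 10.290000·(7.700000 − 4.900000) / (10.290000 − (-24.990000)) = 7.700000 − (28.812000)/(35.280000) = 6.883333
p(6.883333) = -1.619722
r3 = 6.883333 − (-1.619722)·(6.883333 − 7.700000) / (-1.619722 − 10.290000) = 6.883333 − (1.322773)/(-11.909722) = 6.994400

6.8833, 6.9944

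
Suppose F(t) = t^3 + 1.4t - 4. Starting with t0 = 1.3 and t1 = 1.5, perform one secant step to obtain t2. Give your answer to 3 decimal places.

1.298

F(1.3) = 0.01700, F(1.5) = 1.47500
t2 = 1.50000 − 1.47500·(1.50000 − 1.30000) / (1.47500 − 0.01700) = 1.50000 − (0.29500)/(1.45800) = 1.29767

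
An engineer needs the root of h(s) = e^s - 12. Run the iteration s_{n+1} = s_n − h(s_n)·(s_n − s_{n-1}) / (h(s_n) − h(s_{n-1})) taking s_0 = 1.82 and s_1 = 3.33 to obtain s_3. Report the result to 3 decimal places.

h(1.82) = -5.82814, h(3.33) = 15.93834
s_2 = 3.33000 − 15.93834·(3.33000 − 1.82000) / (15.93834 − (-5.82814)) = 3.33000 − (24.06690)/(21.76648) = 2.22431
h(2.22431) = -2.75286
s_3 = 2.22431 − (-2.75286)·(2.22431 − 3.33000) / (-2.75286 − 15.93834) = 2.22431 − (3.04380)/(-18.69120) = 2.38716

2.387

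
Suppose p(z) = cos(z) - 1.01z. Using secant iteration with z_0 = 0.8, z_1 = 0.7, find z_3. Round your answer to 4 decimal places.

0.7347

p(0.8) = -0.111293, p(0.7) = 0.057842
z_2 = 0.700000 − 0.057842·(0.700000 − 0.800000) / (0.057842 − (-0.111293)) = 0.700000 − (-0.005784)/(0.169135) = 0.734199
p(0.734199) = 0.000827
z_3 = 0.734199 − 0.000827·(0.734199 − 0.700000) / (0.000827 − 0.057842) = 0.734199 − (0.000028)/(-0.057015) = 0.734695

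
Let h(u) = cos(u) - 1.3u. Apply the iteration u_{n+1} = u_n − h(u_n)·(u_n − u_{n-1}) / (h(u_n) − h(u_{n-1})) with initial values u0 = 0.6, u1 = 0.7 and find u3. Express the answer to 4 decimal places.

h(0.6) = 0.045336, h(0.7) = -0.145158
u2 = 0.700000 − (-0.145158)·(0.700000 − 0.600000) / (-0.145158 − 0.045336) = 0.700000 − (-0.014516)/(-0.190493) = 0.623799
h(0.623799) = 0.000726
u3 = 0.623799 − 0.000726·(0.623799 − 0.700000) / (0.000726 − (-0.145158)) = 0.623799 − (-0.000055)/(0.145884) = 0.624178

0.6242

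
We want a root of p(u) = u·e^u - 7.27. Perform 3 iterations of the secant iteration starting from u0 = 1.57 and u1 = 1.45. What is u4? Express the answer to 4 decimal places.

1.5473

p(1.57) = 0.276438, p(1.45) = -1.088484
u2 = 1.450000 − (-1.088484)·(1.450000 − 1.570000) / (-1.088484 − 0.276438) = 1.450000 − (0.130618)/(-1.364922) = 1.545696
p(1.545696) = -0.018771
u3 = 1.545696 − (-0.018771)·(1.545696 − 1.450000) / (-0.018771 − (-1.088484)) = 1.545696 − (-0.001796)/(1.069713) = 1.547376
p(1.547376) = 0.001307
u4 = 1.547376 − 0.001307·(1.547376 − 1.545696) / (0.001307 − (-0.018771)) = 1.547376 − (0.000002)/(0.020078) = 1.547266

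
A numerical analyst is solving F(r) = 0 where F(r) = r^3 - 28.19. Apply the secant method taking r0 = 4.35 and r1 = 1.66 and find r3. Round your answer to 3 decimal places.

F(4.35) = 54.12287, F(1.66) = -23.61570
r2 = 1.66000 − (-23.61570)·(1.66000 − 4.35000) / (-23.61570 − 54.12287) = 1.66000 − (63.52624)/(-77.73858) = 2.47718
F(2.47718) = -12.98902
r3 = 2.47718 − (-12.98902)·(2.47718 − 1.66000) / (-12.98902 − (-23.61570)) = 2.47718 − (-10.61434)/(10.62668) = 3.47602

3.476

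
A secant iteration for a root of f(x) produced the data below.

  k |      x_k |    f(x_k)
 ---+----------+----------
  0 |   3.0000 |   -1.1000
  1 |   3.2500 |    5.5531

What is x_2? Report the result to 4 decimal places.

3.0413

x_2 = 3.2500 − 5.5531·(3.2500 − 3.0000) / (5.5531 − (-1.1000))
   = 3.2500 − (1.388275)/(6.653100) = 3.041334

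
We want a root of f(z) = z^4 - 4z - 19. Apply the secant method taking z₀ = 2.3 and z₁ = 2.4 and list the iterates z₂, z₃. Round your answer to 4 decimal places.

f(2.3) = -0.215900, f(2.4) = 4.577600
z₂ = 2.400000 − 4.577600·(2.400000 − 2.300000) / (4.577600 − (-0.215900)) = 2.400000 − (0.457760)/(4.793500) = 2.304504
f(2.304504) = -0.014070
z₃ = 2.304504 − (-0.014070)·(2.304504 − 2.400000) / (-0.014070 − 4.577600) = 2.304504 − (0.001344)/(-4.591670) = 2.304797

2.3045, 2.3048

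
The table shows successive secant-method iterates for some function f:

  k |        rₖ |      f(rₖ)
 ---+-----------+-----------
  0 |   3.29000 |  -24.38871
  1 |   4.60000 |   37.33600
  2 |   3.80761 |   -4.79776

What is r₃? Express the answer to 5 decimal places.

3.89784

r₃ = 3.80761 − (-4.79776)·(3.80761 − 4.60000) / (-4.79776 − 37.33600)
   = 3.80761 − (3.8016970)/(-42.1337600) = 3.8978392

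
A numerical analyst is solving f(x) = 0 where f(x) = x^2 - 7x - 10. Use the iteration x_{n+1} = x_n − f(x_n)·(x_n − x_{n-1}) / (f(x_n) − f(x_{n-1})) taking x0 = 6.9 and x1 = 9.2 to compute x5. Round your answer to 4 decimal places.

8.2170

f(6.9) = -10.690000, f(9.2) = 10.240000
x2 = 9.200000 − 10.240000·(9.200000 − 6.900000) / (10.240000 − (-10.690000)) = 9.200000 − (23.552000)/(20.930000) = 8.074725
f(8.074725) = -1.321889
x3 = 8.074725 − (-1.321889)·(8.074725 − 9.200000) / (-1.321889 − 10.240000) = 8.074725 − (1.487488)/(-11.561889) = 8.203380
f(8.203380) = -0.128220
x4 = 8.203380 − (-0.128220)·(8.203380 − 8.074725) / (-0.128220 − (-1.321889)) = 8.203380 − (-0.016496)/(1.193669) = 8.217199
f(8.217199) = 0.001969
x5 = 8.217199 − 0.001969·(8.217199 − 8.203380) / (0.001969 − (-0.128220)) = 8.217199 − (0.000027)/(0.130189) = 8.216990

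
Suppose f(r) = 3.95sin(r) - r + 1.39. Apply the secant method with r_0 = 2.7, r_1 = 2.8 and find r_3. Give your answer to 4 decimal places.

2.7816

f(2.7) = 0.378151, f(2.8) = -0.086797
r_2 = 2.800000 − (-0.086797)·(2.800000 − 2.700000) / (-0.086797 − 0.378151) = 2.800000 − (-0.008680)/(-0.464947) = 2.781332
f(2.781332) = 0.001115
r_3 = 2.781332 − 0.001115·(2.781332 − 2.800000) / (0.001115 − (-0.086797)) = 2.781332 − (-0.000021)/(0.087912) = 2.781569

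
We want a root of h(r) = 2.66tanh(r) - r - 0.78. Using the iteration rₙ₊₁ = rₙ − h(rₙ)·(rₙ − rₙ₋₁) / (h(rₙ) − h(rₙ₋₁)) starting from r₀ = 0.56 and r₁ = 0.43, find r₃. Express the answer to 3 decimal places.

h(0.56) = 0.01122, h(0.43) = -0.13185
r₂ = 0.43000 − (-0.13185)·(0.43000 − 0.56000) / (-0.13185 − 0.01122) = 0.43000 − (0.01714)/(-0.14307) = 0.54980
h(0.54980) = 0.00119
r₃ = 0.54980 − 0.00119·(0.54980 − 0.43000) / (0.00119 − (-0.13185)) = 0.54980 − (0.00014)/(0.13303) = 0.54873

0.549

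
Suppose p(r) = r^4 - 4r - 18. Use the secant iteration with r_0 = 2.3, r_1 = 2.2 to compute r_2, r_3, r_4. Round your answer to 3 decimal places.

p(2.3) = 0.78410, p(2.2) = -3.37440
r_2 = 2.20000 − (-3.37440)·(2.20000 − 2.30000) / (-3.37440 − 0.78410) = 2.20000 − (0.33744)/(-4.15850) = 2.28114
p(2.28114) = -0.04691
r_3 = 2.28114 − (-0.04691)·(2.28114 − 2.20000) / (-0.04691 − (-3.37440)) = 2.28114 − (-0.00381)/(3.32749) = 2.28229
p(2.28229) = 0.00287
r_4 = 2.28229 − 0.00287·(2.28229 − 2.28114) / (0.00287 − (-0.04691)) = 2.28229 − (0.00000)/(0.04978) = 2.28222

2.281, 2.282, 2.282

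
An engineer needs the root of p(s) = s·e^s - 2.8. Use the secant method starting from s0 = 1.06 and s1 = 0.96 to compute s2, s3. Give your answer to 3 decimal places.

1.013, 1.015

p(1.06) = 0.25955, p(0.96) = -0.29277
s2 = 0.96000 − (-0.29277)·(0.96000 − 1.06000) / (-0.29277 − 0.25955) = 0.96000 − (0.02928)/(-0.55232) = 1.01301
p(1.01301) = -0.01031
s3 = 1.01301 − (-0.01031)·(1.01301 − 0.96000) / (-0.01031 − (-0.29277)) = 1.01301 − (-0.00055)/(0.28246) = 1.01494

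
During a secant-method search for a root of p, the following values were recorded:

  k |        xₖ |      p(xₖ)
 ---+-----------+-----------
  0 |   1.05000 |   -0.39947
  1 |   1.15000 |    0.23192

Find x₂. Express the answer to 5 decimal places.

x₂ = 1.15000 − 0.23192·(1.15000 − 1.05000) / (0.23192 − (-0.39947))
   = 1.15000 − (0.0231920)/(0.6313900) = 1.1132683

1.11327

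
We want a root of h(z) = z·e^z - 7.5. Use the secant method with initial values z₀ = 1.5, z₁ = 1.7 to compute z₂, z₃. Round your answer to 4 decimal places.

1.5602, 1.5657

h(1.5) = -0.777466, h(1.7) = 1.805711
z₂ = 1.700000 − 1.805711·(1.700000 − 1.500000) / (1.805711 − (-0.777466)) = 1.700000 − (0.361142)/(2.583177) = 1.560195
h(1.560195) = -0.073868
z₃ = 1.560195 − (-0.073868)·(1.560195 − 1.700000) / (-0.073868 − 1.805711) = 1.560195 − (0.010327)/(-1.879578) = 1.565689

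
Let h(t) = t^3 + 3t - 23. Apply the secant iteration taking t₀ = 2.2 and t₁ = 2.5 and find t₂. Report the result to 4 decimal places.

2.4936

h(2.2) = -5.752000, h(2.5) = 0.125000
t₂ = 2.500000 − 0.125000·(2.500000 − 2.200000) / (0.125000 − (-5.752000)) = 2.500000 − (0.037500)/(5.877000) = 2.493619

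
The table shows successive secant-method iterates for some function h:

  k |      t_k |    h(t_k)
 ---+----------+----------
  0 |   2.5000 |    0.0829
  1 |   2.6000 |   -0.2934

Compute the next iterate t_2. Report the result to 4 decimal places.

2.5220

t_2 = 2.6000 − (-0.2934)·(2.6000 − 2.5000) / (-0.2934 − 0.0829)
   = 2.6000 − (-0.029340)/(-0.376300) = 2.522030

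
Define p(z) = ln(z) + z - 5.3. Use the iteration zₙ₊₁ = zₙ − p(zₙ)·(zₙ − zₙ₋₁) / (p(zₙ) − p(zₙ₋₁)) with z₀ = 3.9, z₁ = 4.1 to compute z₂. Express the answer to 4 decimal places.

3.9312

p(3.9) = -0.039023, p(4.1) = 0.210987
z₂ = 4.100000 − 0.210987·(4.100000 − 3.900000) / (0.210987 − (-0.039023)) = 4.100000 − (0.042197)/(0.250010) = 3.931217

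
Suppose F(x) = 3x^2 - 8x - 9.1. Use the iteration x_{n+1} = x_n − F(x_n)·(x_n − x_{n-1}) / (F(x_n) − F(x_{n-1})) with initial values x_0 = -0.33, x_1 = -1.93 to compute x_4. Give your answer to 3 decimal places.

F(-0.33) = -6.13330, F(-1.93) = 17.51470
x_2 = -1.93000 − 17.51470·(-1.93000 − (-0.33000)) / (17.51470 − (-6.13330)) = -1.93000 − (-28.02352)/(23.64800) = -0.74497
F(-0.74497) = -1.47526
x_3 = -0.74497 − (-1.47526)·(-0.74497 − (-1.93000)) / (-1.47526 − 17.51470) = -0.74497 − (-1.74823)/(-18.98996) = -0.83703
F(-0.83703) = -0.30186
x_4 = -0.83703 − (-0.30186)·(-0.83703 − (-0.74497)) / (-0.30186 − (-1.47526)) = -0.83703 − (0.02779)/(1.17341) = -0.86072

-0.861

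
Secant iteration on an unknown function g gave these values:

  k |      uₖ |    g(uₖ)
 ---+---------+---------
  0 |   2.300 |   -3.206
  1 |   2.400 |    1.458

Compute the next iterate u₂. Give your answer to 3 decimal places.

2.369

u₂ = 2.400 − 1.458·(2.400 − 2.300) / (1.458 − (-3.206))
   = 2.400 − (0.14580)/(4.66400) = 2.36874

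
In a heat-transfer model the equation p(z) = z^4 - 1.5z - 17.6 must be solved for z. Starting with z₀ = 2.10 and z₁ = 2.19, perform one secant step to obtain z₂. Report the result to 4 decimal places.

p(2.10) = -1.301900, p(2.19) = 2.117575
z₂ = 2.190000 − 2.117575·(2.190000 − 2.100000) / (2.117575 − (-1.301900)) = 2.190000 − (0.190582)/(3.419475) = 2.134266

2.1343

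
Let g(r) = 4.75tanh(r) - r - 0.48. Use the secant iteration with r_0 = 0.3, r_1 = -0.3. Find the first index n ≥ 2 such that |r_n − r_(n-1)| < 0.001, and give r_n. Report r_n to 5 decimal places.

g(0.3) = 0.6037349, g(-0.3) = -1.5637349
r_2 = -0.3000000 − (-1.5637349)·(-0.6000000)/(-2.1674698) = 0.1328738;  |Δ| = 0.4328738
g(0.1328738) = 0.0145885
r_3 = 0.1328738 − 0.0145885·(0.4328738)/(1.5783234) = 0.1288728;  |Δ| = 0.0040011
g(0.1288728) = -0.0000936
r_4 = 0.1288728 − (-0.0000936)·(-0.0040011)/(-0.0146821) = 0.1288983;  |Δ| = 0.0000255
|r_4 − r_3| = 0.0000255 < 0.001

n = 4, r_n = 0.12890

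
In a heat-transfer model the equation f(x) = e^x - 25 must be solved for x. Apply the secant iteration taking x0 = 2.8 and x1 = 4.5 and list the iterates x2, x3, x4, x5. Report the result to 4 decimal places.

f(2.8) = -8.555353, f(4.5) = 65.017131
x2 = 4.500000 − 65.017131·(4.500000 − 2.800000) / (65.017131 − (-8.555353)) = 4.500000 − (110.529123)/(73.572485) = 2.997684
f(2.997684) = -4.960928
x3 = 2.997684 − (-4.960928)·(2.997684 − 4.500000) / (-4.960928 − 65.017131) = 2.997684 − (7.452882)/(-69.978059) = 3.104187
f(3.104187) = -2.708909
x4 = 3.104187 − (-2.708909)·(3.104187 − 2.997684) / (-2.708909 − (-4.960928)) = 3.104187 − (-0.288507)/(2.252019) = 3.232298
f(3.232298) = 0.337806
x5 = 3.232298 − 0.337806·(3.232298 − 3.104187) / (0.337806 − (-2.708909)) = 3.232298 − (0.043276)/(3.046715) = 3.218093

2.9977, 3.1042, 3.2323, 3.2181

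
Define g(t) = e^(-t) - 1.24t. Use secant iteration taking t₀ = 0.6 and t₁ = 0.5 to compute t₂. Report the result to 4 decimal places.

0.4926

g(0.6) = -0.195188, g(0.5) = -0.013469
t₂ = 0.500000 − (-0.013469)·(0.500000 − 0.600000) / (-0.013469 − (-0.195188)) = 0.500000 − (0.001347)/(0.181719) = 0.492588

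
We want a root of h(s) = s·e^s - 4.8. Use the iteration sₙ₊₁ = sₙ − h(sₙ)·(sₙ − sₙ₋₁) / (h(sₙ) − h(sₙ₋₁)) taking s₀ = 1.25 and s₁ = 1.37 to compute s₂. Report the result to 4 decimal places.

1.3010

h(1.25) = -0.437071, h(1.37) = 0.591430
s₂ = 1.370000 − 0.591430·(1.370000 − 1.250000) / (0.591430 − (-0.437071)) = 1.370000 − (0.070972)/(1.028502) = 1.300995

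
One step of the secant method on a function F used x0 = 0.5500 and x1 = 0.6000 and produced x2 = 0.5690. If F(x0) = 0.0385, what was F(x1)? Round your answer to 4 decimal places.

The secant line through (0.5500, 0.0385) and (0.6000, F(x1)) crosses zero at x2 = 0.5690.
So (0.5500, 0.0385), (0.6000, F(x1)), (0.5690, 0) are collinear:
F(x1) = 0.0385 · (0.6000 − 0.5690) / (0.5500 − 0.5690) = 0.0385 · (0.031000)/(-0.019000) = -0.062816

-0.0628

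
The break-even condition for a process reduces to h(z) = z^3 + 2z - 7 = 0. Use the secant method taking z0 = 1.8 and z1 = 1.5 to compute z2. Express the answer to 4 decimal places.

1.5613

h(1.8) = 2.432000, h(1.5) = -0.625000
z2 = 1.500000 − (-0.625000)·(1.500000 − 1.800000) / (-0.625000 − 2.432000) = 1.500000 − (0.187500)/(-3.057000) = 1.561335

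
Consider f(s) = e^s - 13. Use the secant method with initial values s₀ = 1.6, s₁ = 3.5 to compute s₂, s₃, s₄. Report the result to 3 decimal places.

2.143, 2.390, 2.606

f(1.6) = -8.04697, f(3.5) = 20.11545
s₂ = 3.50000 − 20.11545·(3.50000 − 1.60000) / (20.11545 − (-8.04697)) = 3.50000 − (38.21936)/(28.16242) = 2.14290
f(2.14290) = -4.47592
s₃ = 2.14290 − (-4.47592)·(2.14290 − 3.50000) / (-4.47592 − 20.11545) = 2.14290 − (6.07429)/(-24.59137) = 2.38990
f(2.38990) = -2.08755
s₄ = 2.38990 − (-2.08755)·(2.38990 − 2.14290) / (-2.08755 − (-4.47592)) = 2.38990 − (-0.51564)/(2.38837) = 2.60580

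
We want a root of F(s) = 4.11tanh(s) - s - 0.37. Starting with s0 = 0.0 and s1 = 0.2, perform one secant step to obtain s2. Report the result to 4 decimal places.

0.1211

F(0.0) = -0.370000, F(0.2) = 0.241213
s2 = 0.200000 − 0.241213·(0.200000 − 0.000000) / (0.241213 − (-0.370000)) = 0.200000 − (0.048243)/(0.611213) = 0.121071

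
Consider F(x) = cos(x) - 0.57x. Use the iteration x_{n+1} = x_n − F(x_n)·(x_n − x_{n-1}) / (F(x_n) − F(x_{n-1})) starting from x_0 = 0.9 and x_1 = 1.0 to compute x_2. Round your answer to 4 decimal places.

F(0.9) = 0.108610, F(1.0) = -0.029698
x_2 = 1.000000 − (-0.029698)·(1.000000 − 0.900000) / (-0.029698 − 0.108610) = 1.000000 − (-0.002970)/(-0.138308) = 0.978528

0.9785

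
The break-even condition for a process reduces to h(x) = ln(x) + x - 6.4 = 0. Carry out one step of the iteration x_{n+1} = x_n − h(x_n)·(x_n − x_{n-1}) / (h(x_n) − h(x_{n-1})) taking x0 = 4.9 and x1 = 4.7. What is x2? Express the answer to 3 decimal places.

4.826

h(4.9) = 0.08924, h(4.7) = -0.15244
x2 = 4.70000 − (-0.15244)·(4.70000 − 4.90000) / (-0.15244 − 0.08924) = 4.70000 − (0.03049)/(-0.24167) = 4.82615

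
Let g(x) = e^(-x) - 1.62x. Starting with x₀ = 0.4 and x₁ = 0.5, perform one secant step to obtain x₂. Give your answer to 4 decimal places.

g(0.4) = 0.022320, g(0.5) = -0.203469
x₂ = 0.500000 − (-0.203469)·(0.500000 − 0.400000) / (-0.203469 − 0.022320) = 0.500000 − (-0.020347)/(-0.225789) = 0.409885

0.4099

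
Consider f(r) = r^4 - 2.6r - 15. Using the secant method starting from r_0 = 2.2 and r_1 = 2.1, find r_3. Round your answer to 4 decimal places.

2.1288

f(2.2) = 2.705600, f(2.1) = -1.011900
r_2 = 2.100000 − (-1.011900)·(2.100000 − 2.200000) / (-1.011900 − 2.705600) = 2.100000 − (0.101190)/(-3.717500) = 2.127220
f(2.127220) = -0.054563
r_3 = 2.127220 − (-0.054563)·(2.127220 − 2.100000) / (-0.054563 − (-1.011900)) = 2.127220 − (-0.001485)/(0.957337) = 2.128771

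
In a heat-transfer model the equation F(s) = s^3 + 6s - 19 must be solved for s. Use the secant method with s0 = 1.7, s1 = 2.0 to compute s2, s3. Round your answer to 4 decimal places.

1.9386, 1.9433

F(1.7) = -3.887000, F(2.0) = 1.000000
s2 = 2.000000 − 1.000000·(2.000000 − 1.700000) / (1.000000 − (-3.887000)) = 2.000000 − (0.300000)/(4.887000) = 1.938613
F(1.938613) = -0.082593
s3 = 1.938613 − (-0.082593)·(1.938613 − 2.000000) / (-0.082593 − 1.000000) = 1.938613 − (0.005070)/(-1.082593) = 1.943296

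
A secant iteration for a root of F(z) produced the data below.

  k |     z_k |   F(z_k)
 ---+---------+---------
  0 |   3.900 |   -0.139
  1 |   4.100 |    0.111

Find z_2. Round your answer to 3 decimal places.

4.011

z_2 = 4.100 − 0.111·(4.100 − 3.900) / (0.111 − (-0.139))
   = 4.100 − (0.02220)/(0.25000) = 4.01120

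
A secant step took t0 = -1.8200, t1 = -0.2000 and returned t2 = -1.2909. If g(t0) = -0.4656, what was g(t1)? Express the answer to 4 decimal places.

0.9600

The secant line through (-1.8200, -0.4656) and (-0.2000, g(t1)) crosses zero at t2 = -1.2909.
So (-1.8200, -0.4656), (-0.2000, g(t1)), (-1.2909, 0) are collinear:
g(t1) = -0.4656 · (-0.2000 − (-1.2909)) / (-1.8200 − (-1.2909)) = -0.4656 · (1.090900)/(-0.529100) = 0.959976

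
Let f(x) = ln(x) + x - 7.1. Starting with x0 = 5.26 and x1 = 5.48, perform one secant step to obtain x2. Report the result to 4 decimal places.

5.4116

f(5.26) = -0.179869, f(5.48) = 0.081105
x2 = 5.480000 − 0.081105·(5.480000 − 5.260000) / (0.081105 − (-0.179869)) = 5.480000 − (0.017843)/(0.260974) = 5.411629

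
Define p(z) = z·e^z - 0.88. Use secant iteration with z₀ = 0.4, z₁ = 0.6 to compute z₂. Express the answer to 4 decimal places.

p(0.4) = -0.283270, p(0.6) = 0.213271
z₂ = 0.600000 − 0.213271·(0.600000 − 0.400000) / (0.213271 − (-0.283270)) = 0.600000 − (0.042654)/(0.496541) = 0.514097

0.5141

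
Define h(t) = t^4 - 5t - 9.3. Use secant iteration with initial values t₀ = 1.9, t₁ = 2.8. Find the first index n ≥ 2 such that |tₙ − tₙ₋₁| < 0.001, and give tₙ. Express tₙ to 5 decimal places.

n = 6, tₙ = 2.11088

h(1.9) = -5.7679000, h(2.8) = 38.1656000
t₂ = 2.8000000 − 38.1656000·(0.9000000)/(43.9335000) = 2.0181584;  |Δ| = 0.7818416
h(2.0181584) = -2.8017630
t₃ = 2.0181584 − (-2.8017630)·(-0.7818416)/(-40.9673630) = 2.0716286;  |Δ| = 0.0534702
h(2.0716286) = -1.2399257
t₄ = 2.0716286 − (-1.2399257)·(0.0534702)/(1.5618373) = 2.1140780;  |Δ| = 0.0424494
h(2.1140780) = 0.1044846
t₅ = 2.1140780 − 0.1044846·(0.0424494)/(1.3444103) = 2.1107790;  |Δ| = 0.0032991
h(2.1107790) = -0.0034138
t₆ = 2.1107790 − (-0.0034138)·(-0.0032991)/(-0.1078985) = 2.1108834;  |Δ| = 0.0001044
|t₆ − t₅| = 0.0001044 < 0.001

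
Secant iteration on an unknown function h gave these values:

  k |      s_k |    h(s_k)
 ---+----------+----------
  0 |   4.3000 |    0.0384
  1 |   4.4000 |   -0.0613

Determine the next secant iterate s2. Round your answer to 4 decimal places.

s2 = 4.4000 − (-0.0613)·(4.4000 − 4.3000) / (-0.0613 − 0.0384)
   = 4.4000 − (-0.006130)/(-0.099700) = 4.338516

4.3385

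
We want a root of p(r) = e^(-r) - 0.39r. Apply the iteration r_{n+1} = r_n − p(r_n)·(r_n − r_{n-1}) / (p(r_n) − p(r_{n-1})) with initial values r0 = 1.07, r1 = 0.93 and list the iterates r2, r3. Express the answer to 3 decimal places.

0.972, 0.971

p(1.07) = -0.07429, p(0.93) = 0.03185
r2 = 0.93000 − 0.03185·(0.93000 − 1.07000) / (0.03185 − (-0.07429)) = 0.93000 − (-0.00446)/(0.10615) = 0.97201
p(0.97201) = -0.00076
r3 = 0.97201 − (-0.00076)·(0.97201 − 0.93000) / (-0.00076 − 0.03185) = 0.97201 − (-0.00003)/(-0.03262) = 0.97103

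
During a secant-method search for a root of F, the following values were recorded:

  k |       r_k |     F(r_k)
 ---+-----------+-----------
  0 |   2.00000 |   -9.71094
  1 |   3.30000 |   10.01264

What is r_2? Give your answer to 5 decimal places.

r_2 = 3.30000 − 10.01264·(3.30000 − 2.00000) / (10.01264 − (-9.71094))
   = 3.30000 − (13.0164320)/(19.7235800) = 2.6400573

2.64006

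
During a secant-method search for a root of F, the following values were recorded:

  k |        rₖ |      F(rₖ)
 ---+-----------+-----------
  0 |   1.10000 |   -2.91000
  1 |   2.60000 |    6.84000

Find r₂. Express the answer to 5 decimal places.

1.54769

r₂ = 2.60000 − 6.84000·(2.60000 − 1.10000) / (6.84000 − (-2.91000))
   = 2.60000 − (10.2600000)/(9.7500000) = 1.5476923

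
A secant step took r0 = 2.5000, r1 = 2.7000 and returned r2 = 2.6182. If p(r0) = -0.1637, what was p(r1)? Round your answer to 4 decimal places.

0.1133

The secant line through (2.5000, -0.1637) and (2.7000, p(r1)) crosses zero at r2 = 2.6182.
So (2.5000, -0.1637), (2.7000, p(r1)), (2.6182, 0) are collinear:
p(r1) = -0.1637 · (2.7000 − 2.6182) / (2.5000 − 2.6182) = -0.1637 · (0.081800)/(-0.118200) = 0.113288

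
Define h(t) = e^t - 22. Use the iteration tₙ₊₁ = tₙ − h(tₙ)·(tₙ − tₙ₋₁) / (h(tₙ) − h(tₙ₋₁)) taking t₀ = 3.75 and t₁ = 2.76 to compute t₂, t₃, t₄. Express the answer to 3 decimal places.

2.990, 3.109, 3.090

h(3.75) = 20.52108, h(2.76) = -6.20016
t₂ = 2.76000 − (-6.20016)·(2.76000 − 3.75000) / (-6.20016 − 20.52108) = 2.76000 − (6.13816)/(-26.72124) = 2.98971
h(2.98971) = -2.12007
t₃ = 2.98971 − (-2.12007)·(2.98971 − 2.76000) / (-2.12007 − (-6.20016)) = 2.98971 − (-0.48700)/(4.08009) = 3.10907
h(3.10907) = 0.40024
t₄ = 3.10907 − 0.40024·(3.10907 − 2.98971) / (0.40024 − (-2.12007)) = 3.10907 − (0.04777)/(2.52031) = 3.09012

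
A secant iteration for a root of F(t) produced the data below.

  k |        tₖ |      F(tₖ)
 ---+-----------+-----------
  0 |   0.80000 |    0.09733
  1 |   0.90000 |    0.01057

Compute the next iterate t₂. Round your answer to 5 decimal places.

t₂ = 0.90000 − 0.01057·(0.90000 − 0.80000) / (0.01057 − 0.09733)
   = 0.90000 − (0.0010570)/(-0.0867600) = 0.9121830

0.91218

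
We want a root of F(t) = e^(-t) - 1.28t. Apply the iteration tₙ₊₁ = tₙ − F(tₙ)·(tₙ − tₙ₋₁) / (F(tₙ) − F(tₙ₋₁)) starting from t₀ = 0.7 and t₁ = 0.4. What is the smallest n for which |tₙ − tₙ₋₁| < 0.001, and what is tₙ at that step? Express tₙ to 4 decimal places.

F(0.7) = -0.399415, F(0.4) = 0.158320
t₂ = 0.400000 − 0.158320·(-0.300000)/(0.557735) = 0.485159;  |Δ| = 0.085159
F(0.485159) = -0.005404
t₃ = 0.485159 − (-0.005404)·(0.085159)/(-0.163724) = 0.482348;  |Δ| = 0.002811
F(0.482348) = -0.000073
t₄ = 0.482348 − (-0.000073)·(-0.002811)/(0.005330) = 0.482309;  |Δ| = 0.000039
|t₄ − t₃| = 0.000039 < 0.001

n = 4, tₙ = 0.4823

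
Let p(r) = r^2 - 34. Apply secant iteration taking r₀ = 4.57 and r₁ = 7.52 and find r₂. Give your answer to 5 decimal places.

p(4.57) = -13.1151000, p(7.52) = 22.5504000
r₂ = 7.5200000 − 22.5504000·(7.5200000 − 4.5700000) / (22.5504000 − (-13.1151000)) = 7.5200000 − (66.5236800)/(35.6655000) = 5.6547891

5.65479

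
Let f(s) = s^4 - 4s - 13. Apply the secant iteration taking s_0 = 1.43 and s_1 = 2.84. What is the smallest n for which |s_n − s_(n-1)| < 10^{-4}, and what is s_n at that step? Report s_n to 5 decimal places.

f(1.43) = -14.5383840, f(2.84) = 40.6939034
s_2 = 2.8400000 − 40.6939034·(1.4100000)/(55.2322873) = 1.8011438;  |Δ| = 1.0388562
f(1.8011438) = -9.6802670
s_3 = 1.8011438 − (-9.6802670)·(-1.0388562)/(-50.3741704) = 2.0007780;  |Δ| = 0.1996342
f(2.0007780) = -4.9782023
s_4 = 2.0007780 − (-4.9782023)·(0.1996342)/(4.7020648) = 2.2121360;  |Δ| = 0.2113581
f(2.2121360) = 2.0982463
s_5 = 2.2121360 − 2.0982463·(0.2113581)/(7.0764485) = 2.1494660;  |Δ| = 0.0626700
f(2.1494660) = -0.2515785
s_6 = 2.1494660 − (-0.2515785)·(-0.0626700)/(-2.3498247) = 2.1561756;  |Δ| = 0.0067096
f(2.1561756) = -0.0106342
s_7 = 2.1561756 − (-0.0106342)·(0.0067096)/(0.2409443) = 2.1564717;  |Δ| = 0.0002961
f(2.1564717) = 0.0000578
s_8 = 2.1564717 − 0.0000578·(0.0002961)/(0.0106920) = 2.1564701;  |Δ| = 0.0000016
|s_8 − s_7| = 0.0000016 < 10^{-4}

n = 8, s_n = 2.15647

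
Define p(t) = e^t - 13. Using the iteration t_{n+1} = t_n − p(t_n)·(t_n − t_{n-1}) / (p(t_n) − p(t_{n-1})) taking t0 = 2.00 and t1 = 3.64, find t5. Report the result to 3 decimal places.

2.564

p(2.00) = -5.61094, p(3.64) = 25.09184
t2 = 3.64000 − 25.09184·(3.64000 − 2.00000) / (25.09184 − (-5.61094)) = 3.64000 − (41.15061)/(30.70278) = 2.29971
p(2.29971) = -3.02870
t3 = 2.29971 − (-3.02870)·(2.29971 − 3.64000) / (-3.02870 − 25.09184) = 2.29971 − (4.05934)/(-28.12054) = 2.44407
p(2.44407) = -1.48022
t4 = 2.44407 − (-1.48022)·(2.44407 − 2.29971) / (-1.48022 − (-3.02870)) = 2.44407 − (-0.21368)/(1.54848) = 2.58206
p(2.58206) = 0.22431
t5 = 2.58206 − 0.22431·(2.58206 − 2.44407) / (0.22431 − (-1.48022)) = 2.58206 − (0.03095)/(1.70453) = 2.56390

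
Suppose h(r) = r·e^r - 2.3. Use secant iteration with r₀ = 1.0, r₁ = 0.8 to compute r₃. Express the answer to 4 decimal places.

h(1.0) = 0.418282, h(0.8) = -0.519567
r₂ = 0.800000 − (-0.519567)·(0.800000 − 1.000000) / (-0.519567 − 0.418282) = 0.800000 − (0.103913)/(-0.937849) = 0.910800
h(0.910800) = -0.035469
r₃ = 0.910800 − (-0.035469)·(0.910800 − 0.800000) / (-0.035469 − (-0.519567)) = 0.910800 − (-0.003930)/(0.484098) = 0.918918

0.9189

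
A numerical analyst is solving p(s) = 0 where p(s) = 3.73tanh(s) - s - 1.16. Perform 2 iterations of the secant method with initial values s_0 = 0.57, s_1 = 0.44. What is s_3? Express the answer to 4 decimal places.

p(0.57) = 0.192290, p(0.44) = -0.057106
s_2 = 0.440000 − (-0.057106)·(0.440000 − 0.570000) / (-0.057106 − 0.192290) = 0.440000 − (0.007424)/(-0.249396) = 0.469767
p(0.469767) = 0.004014
s_3 = 0.469767 − 0.004014·(0.469767 − 0.440000) / (0.004014 − (-0.057106)) = 0.469767 − (0.000119)/(0.061121) = 0.467812

0.4678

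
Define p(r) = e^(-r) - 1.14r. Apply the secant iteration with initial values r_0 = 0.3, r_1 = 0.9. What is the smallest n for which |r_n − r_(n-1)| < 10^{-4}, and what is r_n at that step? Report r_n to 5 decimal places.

p(0.3) = 0.3988182, p(0.9) = -0.6194303
r_2 = 0.9000000 − (-0.6194303)·(0.6000000)/(-1.0182486) = 0.5350025;  |Δ| = 0.3649975
p(0.5350025) = -0.0242350
r_3 = 0.5350025 − (-0.0242350)·(-0.3649975)/(0.5951954) = 0.5201406;  |Δ| = 0.0148619
p(0.5201406) = 0.0014766
r_4 = 0.5201406 − 0.0014766·(-0.0148619)/(0.0257116) = 0.5209942;  |Δ| = 0.0008535
p(0.5209942) = -0.0000035
r_5 = 0.5209942 − (-0.0000035)·(0.0008535)/(-0.0014802) = 0.5209921;  |Δ| = 0.0000020
|r_5 − r_4| = 0.0000020 < 10^{-4}

n = 5, r_n = 0.52099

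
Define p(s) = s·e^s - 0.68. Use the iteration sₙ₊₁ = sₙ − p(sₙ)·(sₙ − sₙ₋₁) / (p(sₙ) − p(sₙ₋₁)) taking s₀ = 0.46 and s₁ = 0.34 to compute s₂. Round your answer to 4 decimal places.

0.4367

p(0.46) = 0.048674, p(0.34) = -0.202318
s₂ = 0.340000 − (-0.202318)·(0.340000 − 0.460000) / (-0.202318 − 0.048674) = 0.340000 − (0.024278)/(-0.250992) = 0.436729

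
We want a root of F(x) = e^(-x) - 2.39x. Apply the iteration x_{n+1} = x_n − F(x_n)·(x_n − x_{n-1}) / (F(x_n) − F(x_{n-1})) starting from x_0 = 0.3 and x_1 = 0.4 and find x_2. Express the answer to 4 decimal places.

F(0.3) = 0.023818, F(0.4) = -0.285680
x_2 = 0.400000 − (-0.285680)·(0.400000 − 0.300000) / (-0.285680 − 0.023818) = 0.400000 − (-0.028568)/(-0.309498) = 0.307696

0.3077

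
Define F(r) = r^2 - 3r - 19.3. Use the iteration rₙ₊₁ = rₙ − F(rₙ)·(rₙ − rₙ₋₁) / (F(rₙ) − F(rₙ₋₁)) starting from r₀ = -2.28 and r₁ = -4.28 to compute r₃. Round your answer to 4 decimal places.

-3.1309

F(-2.28) = -7.261600, F(-4.28) = 11.858400
r₂ = -4.280000 − 11.858400·(-4.280000 − (-2.280000)) / (11.858400 − (-7.261600)) = -4.280000 − (-23.716800)/(19.120000) = -3.039582
F(-3.039582) = -0.942199
r₃ = -3.039582 − (-0.942199)·(-3.039582 − (-4.280000)) / (-0.942199 − 11.858400) = -3.039582 − (-1.168721)/(-12.800599) = -3.130884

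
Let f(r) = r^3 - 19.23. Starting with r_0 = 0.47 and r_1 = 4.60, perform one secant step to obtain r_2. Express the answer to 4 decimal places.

1.2824

f(0.47) = -19.126177, f(4.60) = 78.106000
r_2 = 4.600000 − 78.106000·(4.600000 − 0.470000) / (78.106000 − (-19.126177)) = 4.600000 − (322.577780)/(97.232177) = 1.282397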